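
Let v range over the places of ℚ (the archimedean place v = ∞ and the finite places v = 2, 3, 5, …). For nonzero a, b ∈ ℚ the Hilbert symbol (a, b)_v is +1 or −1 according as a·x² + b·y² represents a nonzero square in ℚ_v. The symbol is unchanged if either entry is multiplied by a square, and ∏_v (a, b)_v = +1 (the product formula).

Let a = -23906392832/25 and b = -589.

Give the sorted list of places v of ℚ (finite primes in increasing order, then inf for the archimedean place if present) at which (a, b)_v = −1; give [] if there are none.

(a, b) ≡ (-1905803, -589) mod (ℚ^×)²; places V = {2, 5, 7, 19, 23, 31, 41, 43, 47, ∞}.
(a,b)_31: α=0, u≡12; β=1, v≡12 (mod 31); (12|31)=-1, (12|31)=-1; sign (−1)^0·-1^1·-1^0 = -1.
(a,b)_2: α=8, β=0; u≡5, v≡3 (mod 8); ε(u)ε(v)=0·1, αω(v)=8·1, βω(u)=0·1; sum ≡ 0  ⇒  +1.
(a,b)_19: α=0, u≡1; β=1, v≡7 (mod 19); (1|19)=+1, (7|19)=+1; sign (−1)^0·+1^1·+1^0 = +1.
(a,b)_47: α=1, u≡7; β=0, v≡22 (mod 47); (7|47)=+1, (22|47)=-1; sign (−1)^0·+1^0·-1^1 = -1.
(a,b)_41: α=1, u≡27; β=0, v≡26 (mod 41); (27|41)=-1, (26|41)=-1; sign (−1)^0·-1^0·-1^1 = -1.
(a,b)_43: α=1, u≡8; β=0, v≡13 (mod 43); (8|43)=-1, (13|43)=+1; sign (−1)^0·-1^0·+1^1 = +1.
(a,b)_5: α=-2, u≡3; β=0, v≡1 (mod 5); (3|5)=-1, (1|5)=+1; sign (−1)^0·-1^0·+1^-2 = +1.
(a,b)_∞: sgn(-1905803)=−, sgn(-589)=−, so -1.
(a,b)_23: α=1, u≡13; β=0, v≡9 (mod 23); (13|23)=+1, (9|23)=+1; sign (−1)^0·+1^0·+1^1 = +1.
(a,b)_7: α=2, u≡3; β=0, v≡6 (mod 7); (3|7)=-1, (6|7)=-1; sign (−1)^0·-1^0·-1^2 = +1.
Ram(-1905803, -589) = {31, 41, 47, ∞}; no ℚ_31-point on the conic.

[31, 41, 47, inf]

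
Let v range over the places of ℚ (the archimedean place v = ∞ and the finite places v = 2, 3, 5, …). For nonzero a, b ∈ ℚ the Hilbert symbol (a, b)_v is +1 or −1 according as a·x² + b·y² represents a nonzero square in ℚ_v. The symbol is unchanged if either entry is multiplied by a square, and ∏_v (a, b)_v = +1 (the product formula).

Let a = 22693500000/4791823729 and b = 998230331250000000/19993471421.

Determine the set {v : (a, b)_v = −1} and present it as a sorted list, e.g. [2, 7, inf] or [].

[3, 17]

Mod squares: a ≡ 6, b ≡ 340170. Check v ∈ {∞, 2, 3, 5, 7, 11, 17, 23, 29, 31, 41}.
v=∞: 6 > 0 and 340170 > 0  ⇒  (a,b)_∞ = +1.
v=29: a=29^-2·(≡6), b=29^-1·(≡12) mod 29; (6|29)=+1, (12|29)=-1; (−1)^{-2·-1·14}·(+1)^-1·(-1)^-2 = +1.
v=17: a=17^0·(≡12), b=17^1·(≡9) mod 17; (12|17)=-1, (9|17)=+1; (−1)^{0·1·8}·(-1)^1·(+1)^0 = -1.
v=5: a=5^6·(≡1), b=5^11·(≡4) mod 5; (1|5)=+1, (4|5)=+1; (−1)^{6·11·2}·(+1)^11·(+1)^6 = +1.
v=7: a=7^-2·(≡6), b=7^-2·(≡5) mod 7; (6|7)=-1, (5|7)=-1; (−1)^{-2·-2·3}·(-1)^-2·(-1)^-2 = +1.
v=41: a=41^2·(≡17), b=41^2·(≡3) mod 41; (17|41)=-1, (3|41)=-1; (−1)^{2·2·20}·(-1)^2·(-1)^2 = +1.
v=23: a=23^0·(≡8), b=23^1·(≡9) mod 23; (8|23)=+1, (9|23)=+1; (−1)^{0·1·11}·(+1)^1·(+1)^0 = +1.
v=11: a=11^-2·(≡6), b=11^-4·(≡8) mod 11; (6|11)=-1, (8|11)=-1; (−1)^{-2·-4·5}·(-1)^-4·(-1)^-2 = +1.
v=31: a=31^-2·(≡3), b=31^-2·(≡7) mod 31; (3|31)=-1, (7|31)=+1; (−1)^{-2·-2·15}·(-1)^-2·(+1)^-2 = +1.
v=2: v_2(a)=5, v_2(b)=7; units ≡ 3, 5 (mod 8); ε·ε+αω+βω = 1·0+5·1+7·1 ≡ 0  ⇒  (a,b)_2 = +1.
v=3: a=3^3·(≡2), b=3^5·(≡2) mod 3; (2|3)=-1, (2|3)=-1; (−1)^{3·5·1}·(-1)^5·(-1)^3 = -1.
Ram(6, 340170) = {3, 17}; no ℚ_3-point on the conic.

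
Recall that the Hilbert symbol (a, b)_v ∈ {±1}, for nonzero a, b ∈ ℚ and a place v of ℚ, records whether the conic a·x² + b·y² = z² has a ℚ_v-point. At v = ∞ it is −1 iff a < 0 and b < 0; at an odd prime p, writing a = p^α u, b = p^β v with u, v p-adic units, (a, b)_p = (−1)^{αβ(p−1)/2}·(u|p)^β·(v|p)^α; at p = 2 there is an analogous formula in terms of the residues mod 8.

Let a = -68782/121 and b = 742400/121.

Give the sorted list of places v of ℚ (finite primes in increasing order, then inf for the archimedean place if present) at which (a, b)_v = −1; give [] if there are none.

[2, 17]

Mod squares: a ≡ -238, b ≡ 29. Check v ∈ {∞, 2, 5, 7, 11, 17, 29}.
v=5: a=5^0·(≡3), b=5^2·(≡1) mod 5; (3|5)=-1, (1|5)=+1; (−1)^{0·2·2}·(-1)^2·(+1)^0 = +1.
v=7: a=7^1·(≡1), b=7^0·(≡4) mod 7; (1|7)=+1, (4|7)=+1; (−1)^{1·0·3}·(+1)^0·(+1)^1 = +1.
v=11: a=11^-2·(≡1), b=11^-2·(≡10) mod 11; (1|11)=+1, (10|11)=-1; (−1)^{-2·-2·5}·(+1)^-2·(-1)^-2 = +1.
v=2: v_2(a)=1, v_2(b)=10; units ≡ 1, 5 (mod 8); ε·ε+αω+βω = 0·0+1·1+10·0 ≡ 1  ⇒  (a,b)_2 = -1.
v=∞: -238 < 0 and 29 > 0  ⇒  (a,b)_∞ = +1.
v=29: a=29^0·(≡7), b=29^1·(≡16) mod 29; (7|29)=+1, (16|29)=+1; (−1)^{0·1·14}·(+1)^1·(+1)^0 = +1.
v=17: a=17^3·(≡10), b=17^0·(≡5) mod 17; (10|17)=-1, (5|17)=-1; (−1)^{3·0·8}·(-1)^0·(-1)^3 = -1.
|Ram(-238, 29)| = 2, even; anisotropic at {2, 17}.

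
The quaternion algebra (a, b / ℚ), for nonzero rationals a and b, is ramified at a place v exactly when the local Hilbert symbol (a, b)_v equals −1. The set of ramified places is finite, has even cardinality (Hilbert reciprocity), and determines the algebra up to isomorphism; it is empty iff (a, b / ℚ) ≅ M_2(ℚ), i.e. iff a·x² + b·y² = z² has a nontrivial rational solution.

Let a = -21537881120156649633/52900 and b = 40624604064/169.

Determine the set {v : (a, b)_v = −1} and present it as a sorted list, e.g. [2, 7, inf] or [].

(a, b) ≡ (-33, 206074) mod (ℚ^×)²; places V = {2, 3, 5, 7, 11, 13, 17, 19, 23, 29, 37, ∞}.
(a,b)_5: α=-2, u≡2; β=0, v≡1 (mod 5); (2|5)=-1, (1|5)=+1; sign (−1)^0·-1^0·+1^-2 = +1.
(a,b)_23: α=-2, u≡9; β=0, v≡15 (mod 23); (9|23)=+1, (15|23)=-1; sign (−1)^0·+1^0·-1^-2 = +1.
(a,b)_11: α=1, u≡10; β=1, v≡4 (mod 11); (10|11)=-1, (4|11)=+1; sign (−1)^1·-1^1·+1^1 = +1.
(a,b)_17: α=2, u≡1; β=1, v≡13 (mod 17); (1|17)=+1, (13|17)=+1; sign (−1)^0·+1^1·+1^2 = +1.
(a,b)_3: α=5, u≡1; β=2, v≡1 (mod 3); (1|3)=+1, (1|3)=+1; sign (−1)^0·+1^2·+1^5 = +1.
(a,b)_37: α=4, u≡4; β=2, v≡33 (mod 37); (4|37)=+1, (33|37)=+1; sign (−1)^0·+1^2·+1^4 = +1.
(a,b)_2: α=-2, β=5; u≡7, v≡5 (mod 8); ε(u)ε(v)=1·0, αω(v)=-2·1, βω(u)=5·0; sum ≡ 0  ⇒  +1.
(a,b)_19: α=2, u≡7; β=1, v≡7 (mod 19); (7|19)=+1, (7|19)=+1; sign (−1)^0·+1^1·+1^2 = +1.
(a,b)_∞: sgn(-33)=−, sgn(206074)=+, so +1.
(a,b)_13: α=0, u≡6; β=-2, v≡5 (mod 13); (6|13)=-1, (5|13)=-1; sign (−1)^0·-1^-2·-1^0 = +1.
(a,b)_7: α=2, u≡2; β=0, v≡2 (mod 7); (2|7)=+1, (2|7)=+1; sign (−1)^0·+1^0·+1^2 = +1.
(a,b)_29: α=2, u≡13; β=1, v≡7 (mod 29); (13|29)=+1, (7|29)=+1; sign (−1)^0·+1^1·+1^2 = +1.
Every local symbol is +1, so the conic -33·x² + 206074·y² = z² has ℚ_v-points for all v and hence a ℚ-point; (a, b / ℚ) ≅ M_2(ℚ).

[]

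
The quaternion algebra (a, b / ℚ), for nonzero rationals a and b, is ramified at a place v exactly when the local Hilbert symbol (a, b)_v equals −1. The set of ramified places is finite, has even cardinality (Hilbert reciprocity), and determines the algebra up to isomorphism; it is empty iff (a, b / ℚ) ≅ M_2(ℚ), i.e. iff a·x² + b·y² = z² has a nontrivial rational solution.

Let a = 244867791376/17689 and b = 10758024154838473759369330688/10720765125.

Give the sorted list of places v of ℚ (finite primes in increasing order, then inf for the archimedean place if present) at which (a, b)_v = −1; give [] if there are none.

(a, b) ≡ (6928129, 11890) mod (ℚ^×)²; places V = {2, 3, 5, 7, 13, 17, 19, 23, 29, 37, 41, 47, ∞}.
(a,b)_2: α=4, β=17; u≡1, v≡1 (mod 8); ε(u)ε(v)=0·0, αω(v)=4·0, βω(u)=17·0; sum ≡ 0  ⇒  +1.
(a,b)_47: α=3, u≡39; β=2, v≡10 (mod 47); (39|47)=-1, (10|47)=-1; sign (−1)^0·-1^2·-1^3 = -1.
(a,b)_41: α=0, u≡8; β=1, v≡14 (mod 41); (8|41)=+1, (14|41)=-1; sign (−1)^0·+1^1·-1^0 = +1.
(a,b)_5: α=0, u≡4; β=-3, v≡3 (mod 5); (4|5)=+1, (3|5)=-1; sign (−1)^0·+1^-3·-1^0 = +1.
(a,b)_19: α=-2, u≡6; β=2, v≡2 (mod 19); (6|19)=+1, (2|19)=-1; sign (−1)^0·+1^2·-1^-2 = +1.
(a,b)_17: α=1, u≡9; β=0, v≡6 (mod 17); (9|17)=+1, (6|17)=-1; sign (−1)^0·+1^0·-1^1 = -1.
(a,b)_37: α=0, u≡7; β=2, v≡29 (mod 37); (7|37)=+1, (29|37)=-1; sign (−1)^0·+1^2·-1^0 = +1.
(a,b)_29: α=1, u≡22; β=5, v≡6 (mod 29); (22|29)=+1, (6|29)=+1; sign (−1)^0·+1^5·+1^1 = +1.
(a,b)_3: α=0, u≡1; β=-6, v≡1 (mod 3); (1|3)=+1, (1|3)=+1; sign (−1)^0·+1^-6·+1^0 = +1.
(a,b)_23: α=1, u≡5; β=2, v≡5 (mod 23); (5|23)=-1, (5|23)=-1; sign (−1)^0·-1^2·-1^1 = -1.
(a,b)_∞: sgn(6928129)=+, sgn(11890)=+, so +1.
(a,b)_7: α=-2, u≡3; β=-6, v≡2 (mod 7); (3|7)=-1, (2|7)=+1; sign (−1)^0·-1^-6·+1^-2 = +1.
(a,b)_13: α=1, u≡5; β=2, v≡11 (mod 13); (5|13)=-1, (11|13)=-1; sign (−1)^0·-1^2·-1^1 = -1.
|Ram(6928129, 11890)| = 4, even; anisotropic at {13, 17, 23, 47}.

[13, 17, 23, 47]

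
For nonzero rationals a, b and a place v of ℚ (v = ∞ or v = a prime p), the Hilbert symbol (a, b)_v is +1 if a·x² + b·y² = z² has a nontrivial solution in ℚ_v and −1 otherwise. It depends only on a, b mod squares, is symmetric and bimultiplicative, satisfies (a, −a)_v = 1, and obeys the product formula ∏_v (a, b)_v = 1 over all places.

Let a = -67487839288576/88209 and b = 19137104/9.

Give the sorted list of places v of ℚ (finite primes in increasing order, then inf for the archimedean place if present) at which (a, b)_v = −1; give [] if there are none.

(a, b) ≡ (-7429, 2261) mod (ℚ^×)²; places V = {2, 3, 7, 11, 17, 19, 23, 37, ∞}.
(a,b)_3: α=-6, u≡2; β=-2, v≡2 (mod 3); (2|3)=-1, (2|3)=-1; sign (−1)^0·-1^-2·-1^-6 = +1.
(a,b)_7: α=2, u≡6; β=1, v≡4 (mod 7); (6|7)=-1, (4|7)=+1; sign (−1)^0·-1^1·+1^2 = -1.
(a,b)_17: α=1, u≡11; β=1, v≡12 (mod 17); (11|17)=-1, (12|17)=-1; sign (−1)^0·-1^1·-1^1 = +1.
(a,b)_11: α=-2, u≡10; β=0, v≡7 (mod 11); (10|11)=-1, (7|11)=-1; sign (−1)^0·-1^0·-1^-2 = +1.
(a,b)_∞: sgn(-7429)=−, sgn(2261)=+, so +1.
(a,b)_37: α=2, u≡14; β=0, v≡33 (mod 37); (14|37)=-1, (33|37)=+1; sign (−1)^0·-1^0·+1^2 = +1.
(a,b)_19: α=1, u≡12; β=1, v≡5 (mod 19); (12|19)=-1, (5|19)=+1; sign (−1)^1·-1^1·+1^1 = +1.
(a,b)_23: α=3, u≡19; β=2, v≡15 (mod 23); (19|23)=-1, (15|23)=-1; sign (−1)^0·-1^2·-1^3 = -1.
(a,b)_2: α=8, β=4; u≡3, v≡5 (mod 8); ε(u)ε(v)=1·0, αω(v)=8·1, βω(u)=4·1; sum ≡ 0  ⇒  +1.
Ram(-7429, 2261) = {7, 23}; no ℚ_7-point on the conic.

[7, 23]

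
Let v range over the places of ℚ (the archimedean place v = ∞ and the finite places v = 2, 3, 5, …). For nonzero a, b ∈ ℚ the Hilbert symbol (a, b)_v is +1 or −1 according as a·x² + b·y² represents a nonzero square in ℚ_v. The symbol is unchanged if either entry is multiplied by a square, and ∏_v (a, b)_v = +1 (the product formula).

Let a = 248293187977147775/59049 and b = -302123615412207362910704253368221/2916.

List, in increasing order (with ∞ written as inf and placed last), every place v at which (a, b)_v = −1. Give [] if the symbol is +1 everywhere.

[2, 23, 37, 41]

(a, b) ≡ (1113959, -360349) mod (ℚ^×)²; places V = {2, 3, 5, 7, 11, 17, 23, 37, 41, 47, ∞}.
(a,b)_47: α=2, u≡17; β=5, v≡31 (mod 47); (17|47)=+1, (31|47)=-1; sign (−1)^0·+1^5·-1^2 = +1.
(a,b)_5: α=2, u≡4; β=0, v≡4 (mod 5); (4|5)=+1, (4|5)=+1; sign (−1)^0·+1^0·+1^2 = +1.
(a,b)_11: α=1, u≡9; β=3, v≡6 (mod 11); (9|11)=+1, (6|11)=-1; sign (−1)^1·+1^3·-1^1 = +1.
(a,b)_37: α=1, u≡30; β=2, v≡17 (mod 37); (30|37)=+1, (17|37)=-1; sign (−1)^0·+1^2·-1^1 = -1.
(a,b)_41: α=2, u≡38; β=5, v≡11 (mod 41); (38|41)=-1, (11|41)=-1; sign (−1)^0·-1^5·-1^2 = -1.
(a,b)_3: α=-10, u≡2; β=-6, v≡2 (mod 3); (2|3)=-1, (2|3)=-1; sign (−1)^0·-1^-6·-1^-10 = +1.
(a,b)_7: α=5, u≡3; β=4, v≡2 (mod 7); (3|7)=-1, (2|7)=+1; sign (−1)^0·-1^4·+1^5 = +1.
(a,b)_17: α=1, u≡4; β=3, v≡9 (mod 17); (4|17)=+1, (9|17)=+1; sign (−1)^0·+1^3·+1^1 = +1.
(a,b)_∞: sgn(1113959)=+, sgn(-360349)=−, so +1.
(a,b)_2: α=0, β=-2; u≡7, v≡3 (mod 8); ε(u)ε(v)=1·1, αω(v)=0·1, βω(u)=-2·0; sum ≡ 1  ⇒  -1.
(a,b)_23: α=1, u≡12; β=2, v≡20 (mod 23); (12|23)=+1, (20|23)=-1; sign (−1)^0·+1^2·-1^1 = -1.
Ram(1113959, -360349) = {2, 23, 37, 41}; no ℚ_2-point on the conic.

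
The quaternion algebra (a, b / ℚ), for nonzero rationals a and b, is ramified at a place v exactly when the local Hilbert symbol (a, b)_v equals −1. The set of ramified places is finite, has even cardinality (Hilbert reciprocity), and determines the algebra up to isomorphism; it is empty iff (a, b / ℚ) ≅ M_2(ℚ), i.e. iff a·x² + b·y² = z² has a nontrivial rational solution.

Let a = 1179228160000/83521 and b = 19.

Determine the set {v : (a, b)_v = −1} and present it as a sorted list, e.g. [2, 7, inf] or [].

[2, 11, 19, 29]

(a, b) ≡ (319, 19) mod (ℚ^×)²; places V = {2, 5, 11, 17, 19, 29, ∞}.
(a,b)_29: α=1, u≡3; β=0, v≡19 (mod 29); (3|29)=-1, (19|29)=-1; sign (−1)^0·-1^0·-1^1 = -1.
(a,b)_19: α=2, u≡3; β=1, v≡1 (mod 19); (3|19)=-1, (1|19)=+1; sign (−1)^0·-1^1·+1^2 = -1.
(a,b)_11: α=1, u≡7; β=0, v≡8 (mod 11); (7|11)=-1, (8|11)=-1; sign (−1)^0·-1^0·-1^1 = -1.
(a,b)_17: α=-4, u≡16; β=0, v≡2 (mod 17); (16|17)=+1, (2|17)=+1; sign (−1)^0·+1^0·+1^-4 = +1.
(a,b)_∞: sgn(319)=+, sgn(19)=+, so +1.
(a,b)_2: α=14, β=0; u≡7, v≡3 (mod 8); ε(u)ε(v)=1·1, αω(v)=14·1, βω(u)=0·0; sum ≡ 1  ⇒  -1.
(a,b)_5: α=4, u≡1; β=0, v≡4 (mod 5); (1|5)=+1, (4|5)=+1; sign (−1)^0·+1^0·+1^4 = +1.
Ram(319, 19) = {2, 11, 19, 29}; no ℚ_2-point on the conic.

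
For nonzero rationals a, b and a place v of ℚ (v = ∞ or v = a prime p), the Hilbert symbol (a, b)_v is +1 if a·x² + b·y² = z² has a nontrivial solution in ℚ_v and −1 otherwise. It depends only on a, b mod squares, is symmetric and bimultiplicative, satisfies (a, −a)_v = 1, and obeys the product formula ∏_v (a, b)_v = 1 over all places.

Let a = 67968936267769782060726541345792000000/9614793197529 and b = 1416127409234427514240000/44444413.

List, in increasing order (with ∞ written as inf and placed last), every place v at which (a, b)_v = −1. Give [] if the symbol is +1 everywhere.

(a, b) ≡ (517297, 4147) mod (ℚ^×)²; places V = {2, 3, 5, 7, 11, 13, 17, 23, 29, 31, 37, 41, 43, ∞}.
(a,b)_23: α=4, u≡16; β=2, v≡7 (mod 23); (16|23)=+1, (7|23)=-1; sign (−1)^0·+1^2·-1^4 = +1.
(a,b)_43: α=-6, u≡32; β=-4, v≡7 (mod 43); (32|43)=-1, (7|43)=-1; sign (−1)^0·-1^-4·-1^-6 = +1.
(a,b)_11: α=5, u≡7; β=3, v≡3 (mod 11); (7|11)=-1, (3|11)=+1; sign (−1)^1·-1^3·+1^5 = +1.
(a,b)_37: α=3, u≡5; β=2, v≡11 (mod 37); (5|37)=-1, (11|37)=+1; sign (−1)^0·-1^2·+1^3 = +1.
(a,b)_17: α=2, u≡4; β=0, v≡13 (mod 17); (4|17)=+1, (13|17)=+1; sign (−1)^0·+1^0·+1^2 = +1.
(a,b)_29: α=0, u≡23; β=1, v≡17 (mod 29); (23|29)=+1, (17|29)=-1; sign (−1)^0·+1^1·-1^0 = +1.
(a,b)_41: α=3, u≡30; β=2, v≡34 (mod 41); (30|41)=-1, (34|41)=-1; sign (−1)^0·-1^2·-1^3 = -1.
(a,b)_7: α=2, u≡1; β=2, v≡5 (mod 7); (1|7)=+1, (5|7)=-1; sign (−1)^0·+1^2·-1^2 = +1.
(a,b)_5: α=6, u≡2; β=4, v≡3 (mod 5); (2|5)=-1, (3|5)=-1; sign (−1)^0·-1^4·-1^6 = +1.
(a,b)_3: α=-2, u≡1; β=0, v≡1 (mod 3); (1|3)=+1, (1|3)=+1; sign (−1)^0·+1^0·+1^-2 = +1.
(a,b)_∞: sgn(517297)=+, sgn(4147)=+, so +1.
(a,b)_31: α=3, u≡18; β=2, v≡12 (mod 31); (18|31)=+1, (12|31)=-1; sign (−1)^0·+1^2·-1^3 = -1.
(a,b)_2: α=16, β=10; u≡1, v≡3 (mod 8); ε(u)ε(v)=0·1, αω(v)=16·1, βω(u)=10·0; sum ≡ 0  ⇒  +1.
(a,b)_13: α=-2, u≡10; β=-1, v≡11 (mod 13); (10|13)=+1, (11|13)=-1; sign (−1)^0·+1^-1·-1^-2 = +1.
|Ram(517297, 4147)| = 2, even; anisotropic at {31, 41}.

[31, 41]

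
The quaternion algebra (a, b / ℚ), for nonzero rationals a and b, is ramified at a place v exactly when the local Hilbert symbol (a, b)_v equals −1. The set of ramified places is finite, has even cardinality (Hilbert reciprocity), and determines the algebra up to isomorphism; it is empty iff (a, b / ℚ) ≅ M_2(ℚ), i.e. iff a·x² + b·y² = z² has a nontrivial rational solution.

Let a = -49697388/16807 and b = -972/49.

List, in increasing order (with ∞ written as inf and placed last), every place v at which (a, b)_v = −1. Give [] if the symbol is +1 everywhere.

(a, b) ≡ (-119301, -3) mod (ℚ^×)²; places V = {2, 3, 7, 13, 19, 23, ∞}.
(a,b)_∞: sgn(-119301)=−, sgn(-3)=−, so -1.
(a,b)_2: α=2, β=2; u≡3, v≡5 (mod 8); ε(u)ε(v)=1·0, αω(v)=2·1, βω(u)=2·1; sum ≡ 0  ⇒  +1.
(a,b)_3: α=7, u≡1; β=5, v≡2 (mod 3); (1|3)=+1, (2|3)=-1; sign (−1)^1·+1^5·-1^7 = +1.
(a,b)_19: α=1, u≡14; β=0, v≡17 (mod 19); (14|19)=-1, (17|19)=+1; sign (−1)^0·-1^0·+1^1 = +1.
(a,b)_13: α=1, u≡9; β=0, v≡12 (mod 13); (9|13)=+1, (12|13)=+1; sign (−1)^0·+1^0·+1^1 = +1.
(a,b)_7: α=-5, u≡1; β=-2, v≡1 (mod 7); (1|7)=+1, (1|7)=+1; sign (−1)^0·+1^-2·+1^-5 = +1.
(a,b)_23: α=1, u≡15; β=0, v≡21 (mod 23); (15|23)=-1, (21|23)=-1; sign (−1)^0·-1^0·-1^1 = -1.
Ram(-119301, -3) = {23, ∞}; no ℚ_23-point on the conic.

[23, inf]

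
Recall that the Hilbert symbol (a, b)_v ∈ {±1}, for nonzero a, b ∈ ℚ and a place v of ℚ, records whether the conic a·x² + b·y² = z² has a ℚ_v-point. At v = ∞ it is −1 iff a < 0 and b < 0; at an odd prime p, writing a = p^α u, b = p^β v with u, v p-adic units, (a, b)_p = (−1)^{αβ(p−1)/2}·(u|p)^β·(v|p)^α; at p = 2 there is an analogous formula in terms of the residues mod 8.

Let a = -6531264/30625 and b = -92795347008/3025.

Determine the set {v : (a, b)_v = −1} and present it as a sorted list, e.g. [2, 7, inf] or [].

Mod squares: a ≡ -11339, b ≡ -365313. Check v ∈ {∞, 2, 3, 5, 7, 11, 13, 17, 19, 23, 29}.
v=11: a=11^0·(≡8), b=11^-2·(≡7) mod 11; (8|11)=-1, (7|11)=-1; (−1)^{0·-2·5}·(-1)^-2·(-1)^0 = +1.
v=19: a=19^0·(≡11), b=19^1·(≡6) mod 19; (11|19)=+1, (6|19)=+1; (−1)^{0·1·9}·(+1)^1·(+1)^0 = +1.
v=2: v_2(a)=6, v_2(b)=6; units ≡ 5, 7 (mod 8); ε·ε+αω+βω = 0·1+6·0+6·1 ≡ 0  ⇒  (a,b)_2 = +1.
v=23: a=23^1·(≡3), b=23^0·(≡14) mod 23; (3|23)=+1, (14|23)=-1; (−1)^{1·0·11}·(+1)^0·(-1)^1 = -1.
v=17: a=17^1·(≡1), b=17^1·(≡2) mod 17; (1|17)=+1, (2|17)=+1; (−1)^{1·1·8}·(+1)^1·(+1)^1 = +1.
v=∞: -11339 < 0 and -365313 < 0  ⇒  (a,b)_∞ = -1.
v=29: a=29^1·(≡27), b=29^1·(≡10) mod 29; (27|29)=-1, (10|29)=-1; (−1)^{1·1·14}·(-1)^1·(-1)^1 = +1.
v=5: a=5^-4·(≡4), b=5^-2·(≡2) mod 5; (4|5)=+1, (2|5)=-1; (−1)^{-4·-2·2}·(+1)^-2·(-1)^-4 = +1.
v=3: a=3^2·(≡1), b=3^5·(≡2) mod 3; (1|3)=+1, (2|3)=-1; (−1)^{2·5·1}·(+1)^5·(-1)^2 = +1.
v=7: a=7^-2·(≡1), b=7^2·(≡5) mod 7; (1|7)=+1, (5|7)=-1; (−1)^{-2·2·3}·(+1)^2·(-1)^-2 = +1.
v=13: a=13^0·(≡4), b=13^1·(≡5) mod 13; (4|13)=+1, (5|13)=-1; (−1)^{0·1·6}·(+1)^1·(-1)^0 = +1.
Ram(-11339, -365313) = {23, ∞}; no ℚ_23-point on the conic.

[23, inf]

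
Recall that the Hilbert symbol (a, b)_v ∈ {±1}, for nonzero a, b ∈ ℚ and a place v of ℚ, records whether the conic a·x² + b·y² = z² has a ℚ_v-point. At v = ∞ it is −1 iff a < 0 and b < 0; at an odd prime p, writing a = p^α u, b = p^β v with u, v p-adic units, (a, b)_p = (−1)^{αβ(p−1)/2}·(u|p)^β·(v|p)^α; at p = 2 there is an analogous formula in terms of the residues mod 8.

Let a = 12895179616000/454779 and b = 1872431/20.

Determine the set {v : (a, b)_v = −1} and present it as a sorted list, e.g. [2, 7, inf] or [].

(a, b) ≡ (358385885, 32395) mod (ℚ^×)²; places V = {2, 3, 5, 11, 13, 17, 19, 23, 31, 37, 41, ∞}.
(a,b)_17: α=0, u≡11; β=2, v≡12 (mod 17); (11|17)=-1, (12|17)=-1; sign (−1)^0·-1^2·-1^0 = +1.
(a,b)_11: α=1, u≡3; β=1, v≡2 (mod 11); (3|11)=+1, (2|11)=-1; sign (−1)^1·+1^1·-1^1 = +1.
(a,b)_2: α=8, β=-2; u≡5, v≡3 (mod 8); ε(u)ε(v)=0·1, αω(v)=8·1, βω(u)=-2·1; sum ≡ 0  ⇒  +1.
(a,b)_23: α=-1, u≡12; β=0, v≡15 (mod 23); (12|23)=+1, (15|23)=-1; sign (−1)^0·+1^0·-1^-1 = -1.
(a,b)_13: α=-3, u≡7; β=0, v≡4 (mod 13); (7|13)=-1, (4|13)=+1; sign (−1)^0·-1^0·+1^-3 = +1.
(a,b)_19: α=1, u≡8; β=1, v≡15 (mod 19); (8|19)=-1, (15|19)=-1; sign (−1)^1·-1^1·-1^1 = -1.
(a,b)_∞: sgn(358385885)=+, sgn(32395)=+, so +1.
(a,b)_3: α=-2, u≡2; β=0, v≡1 (mod 3); (2|3)=-1, (1|3)=+1; sign (−1)^0·-1^0·+1^-2 = +1.
(a,b)_31: α=1, u≡1; β=1, v≡27 (mod 31); (1|31)=+1, (27|31)=-1; sign (−1)^1·+1^1·-1^1 = +1.
(a,b)_37: α=1, u≡35; β=0, v≡6 (mod 37); (35|37)=-1, (6|37)=-1; sign (−1)^0·-1^0·-1^1 = -1.
(a,b)_41: α=2, u≡12; β=0, v≡37 (mod 41); (12|41)=-1, (37|41)=+1; sign (−1)^0·-1^0·+1^2 = +1.
(a,b)_5: α=3, u≡2; β=-1, v≡4 (mod 5); (2|5)=-1, (4|5)=+1; sign (−1)^0·-1^-1·+1^3 = -1.
(358385885, 32395 / ℚ) ramifies at {5, 19, 23, 37}: a division algebra.

[5, 19, 23, 37]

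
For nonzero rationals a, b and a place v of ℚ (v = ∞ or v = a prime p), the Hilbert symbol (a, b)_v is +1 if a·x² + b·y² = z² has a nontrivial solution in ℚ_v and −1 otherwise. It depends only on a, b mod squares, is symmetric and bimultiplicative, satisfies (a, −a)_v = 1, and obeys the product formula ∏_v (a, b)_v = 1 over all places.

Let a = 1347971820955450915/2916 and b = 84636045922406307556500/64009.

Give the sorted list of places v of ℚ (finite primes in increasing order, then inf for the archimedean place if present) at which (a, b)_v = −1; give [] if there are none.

(a, b) ≡ (235, 55102565) mod (ℚ^×)²; places V = {2, 3, 5, 7, 11, 13, 17, 19, 23, 41, 43, 47, ∞}.
(a,b)_3: α=-6, u≡1; β=4, v≡2 (mod 3); (1|3)=+1, (2|3)=-1; sign (−1)^0·+1^4·-1^-6 = +1.
(a,b)_41: α=2, u≡17; β=3, v≡12 (mod 41); (17|41)=-1, (12|41)=-1; sign (−1)^0·-1^3·-1^2 = -1.
(a,b)_47: α=1, u≡30; β=1, v≡1 (mod 47); (30|47)=-1, (1|47)=+1; sign (−1)^1·-1^1·+1^1 = +1.
(a,b)_11: α=0, u≡4; β=-2, v≡9 (mod 11); (4|11)=+1, (9|11)=+1; sign (−1)^0·+1^-2·+1^0 = +1.
(a,b)_43: α=2, u≡3; β=3, v≡26 (mod 43); (3|43)=-1, (26|43)=-1; sign (−1)^0·-1^3·-1^2 = -1.
(a,b)_23: α=0, u≡10; β=-2, v≡12 (mod 23); (10|23)=-1, (12|23)=+1; sign (−1)^0·-1^-2·+1^0 = +1.
(a,b)_17: α=2, u≡6; β=0, v≡7 (mod 17); (6|17)=-1, (7|17)=-1; sign (−1)^0·-1^0·-1^2 = +1.
(a,b)_13: α=0, u≡4; β=2, v≡2 (mod 13); (4|13)=+1, (2|13)=-1; sign (−1)^0·+1^2·-1^0 = +1.
(a,b)_2: α=-2, β=2; u≡3, v≡5 (mod 8); ε(u)ε(v)=1·0, αω(v)=-2·1, βω(u)=2·1; sum ≡ 0  ⇒  +1.
(a,b)_5: α=1, u≡3; β=3, v≡3 (mod 5); (3|5)=-1, (3|5)=-1; sign (−1)^0·-1^3·-1^1 = +1.
(a,b)_19: α=4, u≡5; β=3, v≡13 (mod 19); (5|19)=+1, (13|19)=-1; sign (−1)^0·+1^3·-1^4 = +1.
(a,b)_∞: sgn(235)=+, sgn(55102565)=+, so +1.
(a,b)_7: α=2, u≡4; β=1, v≡4 (mod 7); (4|7)=+1, (4|7)=+1; sign (−1)^0·+1^1·+1^2 = +1.
|Ram(235, 55102565)| = 2, even; anisotropic at {41, 43}.

[41, 43]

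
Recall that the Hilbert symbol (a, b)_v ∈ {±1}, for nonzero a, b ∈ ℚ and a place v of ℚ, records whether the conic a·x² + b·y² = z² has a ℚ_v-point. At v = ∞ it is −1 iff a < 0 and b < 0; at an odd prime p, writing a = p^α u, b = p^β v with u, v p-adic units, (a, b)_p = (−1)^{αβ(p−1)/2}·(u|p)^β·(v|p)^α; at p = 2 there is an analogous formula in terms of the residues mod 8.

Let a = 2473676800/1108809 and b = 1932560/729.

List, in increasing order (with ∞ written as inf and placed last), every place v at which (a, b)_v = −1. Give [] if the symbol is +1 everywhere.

[5, 17]

Mod squares: a ≡ 493, b ≡ 2465. Check v ∈ {∞, 2, 3, 5, 7, 13, 17, 29}.
v=3: a=3^-8·(≡1), b=3^-6·(≡2) mod 3; (1|3)=+1, (2|3)=-1; (−1)^{-8·-6·1}·(+1)^-6·(-1)^-8 = +1.
v=7: a=7^2·(≡6), b=7^2·(≡2) mod 7; (6|7)=-1, (2|7)=+1; (−1)^{2·2·3}·(-1)^2·(+1)^2 = +1.
v=29: a=29^1·(≡11), b=29^1·(≡14) mod 29; (11|29)=-1, (14|29)=-1; (−1)^{1·1·14}·(-1)^1·(-1)^1 = +1.
v=17: a=17^1·(≡5), b=17^1·(≡8) mod 17; (5|17)=-1, (8|17)=+1; (−1)^{1·1·8}·(-1)^1·(+1)^1 = -1.
v=5: a=5^2·(≡3), b=5^1·(≡3) mod 5; (3|5)=-1, (3|5)=-1; (−1)^{2·1·2}·(-1)^1·(-1)^2 = -1.
v=∞: 493 > 0 and 2465 > 0  ⇒  (a,b)_∞ = +1.
v=2: v_2(a)=12, v_2(b)=4; units ≡ 5, 1 (mod 8); ε·ε+αω+βω = 0·0+12·0+4·1 ≡ 0  ⇒  (a,b)_2 = +1.
v=13: a=13^-2·(≡4), b=13^0·(≡6) mod 13; (4|13)=+1, (6|13)=-1; (−1)^{-2·0·6}·(+1)^0·(-1)^-2 = +1.
(493, 2465 / ℚ) ramifies at {5, 17}: a division algebra.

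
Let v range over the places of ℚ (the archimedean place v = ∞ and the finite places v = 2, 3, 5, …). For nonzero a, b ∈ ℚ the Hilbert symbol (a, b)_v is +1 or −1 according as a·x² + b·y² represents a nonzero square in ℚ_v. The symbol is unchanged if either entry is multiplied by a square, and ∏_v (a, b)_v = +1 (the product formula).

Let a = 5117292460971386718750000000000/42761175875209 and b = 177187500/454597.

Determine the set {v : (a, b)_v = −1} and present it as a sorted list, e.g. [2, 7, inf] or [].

[2, 3, 5, 7]

(a, b) ≡ (3, 455) mod (ℚ^×)²; places V = {2, 3, 5, 7, 11, 13, 17, ∞}.
(a,b)_5: α=20, u≡2; β=7, v≡4 (mod 5); (2|5)=-1, (4|5)=+1; sign (−1)^0·-1^7·+1^20 = -1.
(a,b)_3: α=17, u≡1; β=4, v≡2 (mod 3); (1|3)=+1, (2|3)=-1; sign (−1)^0·+1^4·-1^17 = -1.
(a,b)_2: α=10, β=2; u≡3, v≡7 (mod 8); ε(u)ε(v)=1·1, αω(v)=10·0, βω(u)=2·1; sum ≡ 1  ⇒  -1.
(a,b)_13: α=2, u≡9; β=-1, v≡4 (mod 13); (9|13)=+1, (4|13)=+1; sign (−1)^0·+1^-1·+1^2 = +1.
(a,b)_11: α=-6, u≡4; β=-2, v≡1 (mod 11); (4|11)=+1, (1|11)=+1; sign (−1)^0·+1^-2·+1^-6 = +1.
(a,b)_∞: sgn(3)=+, sgn(455)=+, so +1.
(a,b)_7: α=4, u≡5; β=1, v≡1 (mod 7); (5|7)=-1, (1|7)=+1; sign (−1)^0·-1^1·+1^4 = -1.
(a,b)_17: α=-6, u≡7; β=-2, v≡4 (mod 17); (7|17)=-1, (4|17)=+1; sign (−1)^0·-1^-2·+1^-6 = +1.
(3, 455 / ℚ) ramifies at {2, 3, 5, 7}: a division algebra.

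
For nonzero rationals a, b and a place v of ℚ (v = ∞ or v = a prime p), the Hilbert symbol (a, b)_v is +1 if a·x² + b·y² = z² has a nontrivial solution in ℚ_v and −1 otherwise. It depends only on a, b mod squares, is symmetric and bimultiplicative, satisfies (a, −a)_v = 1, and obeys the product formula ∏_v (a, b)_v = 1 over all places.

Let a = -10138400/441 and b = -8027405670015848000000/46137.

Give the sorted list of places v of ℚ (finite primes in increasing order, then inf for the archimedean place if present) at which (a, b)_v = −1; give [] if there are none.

[23, inf]

Mod squares: a ≡ -25346, b ≡ -4056234. Check v ∈ {∞, 2, 3, 5, 7, 13, 17, 19, 23, 29}.
v=2: v_2(a)=5, v_2(b)=9; units ≡ 7, 3 (mod 8); ε·ε+αω+βω = 1·1+5·1+9·0 ≡ 0  ⇒  (a,b)_2 = +1.
v=23: a=23^1·(≡16), b=23^3·(≡3) mod 23; (16|23)=+1, (3|23)=+1; (−1)^{1·3·11}·(+1)^3·(+1)^1 = -1.
v=7: a=7^-2·(≡4), b=7^-1·(≡6) mod 7; (4|7)=+1, (6|7)=-1; (−1)^{-2·-1·3}·(+1)^-1·(-1)^-2 = +1.
v=19: a=19^1·(≡18), b=19^3·(≡4) mod 19; (18|19)=-1, (4|19)=+1; (−1)^{1·3·9}·(-1)^3·(+1)^1 = +1.
v=29: a=29^1·(≡4), b=29^4·(≡20) mod 29; (4|29)=+1, (20|29)=+1; (−1)^{1·4·14}·(+1)^4·(+1)^1 = +1.
v=5: a=5^2·(≡4), b=5^6·(≡4) mod 5; (4|5)=+1, (4|5)=+1; (−1)^{2·6·2}·(+1)^6·(+1)^2 = +1.
v=17: a=17^0·(≡8), b=17^1·(≡11) mod 17; (8|17)=+1, (11|17)=-1; (−1)^{0·1·8}·(+1)^1·(-1)^0 = +1.
v=13: a=13^0·(≡12), b=13^-3·(≡5) mod 13; (12|13)=+1, (5|13)=-1; (−1)^{0·-3·6}·(+1)^-3·(-1)^0 = +1.
v=3: a=3^-2·(≡1), b=3^-1·(≡1) mod 3; (1|3)=+1, (1|3)=+1; (−1)^{-2·-1·1}·(+1)^-1·(+1)^-2 = +1.
v=∞: -25346 < 0 and -4056234 < 0  ⇒  (a,b)_∞ = -1.
(-25346, -4056234 / ℚ) ramifies at {23, ∞}: a division algebra.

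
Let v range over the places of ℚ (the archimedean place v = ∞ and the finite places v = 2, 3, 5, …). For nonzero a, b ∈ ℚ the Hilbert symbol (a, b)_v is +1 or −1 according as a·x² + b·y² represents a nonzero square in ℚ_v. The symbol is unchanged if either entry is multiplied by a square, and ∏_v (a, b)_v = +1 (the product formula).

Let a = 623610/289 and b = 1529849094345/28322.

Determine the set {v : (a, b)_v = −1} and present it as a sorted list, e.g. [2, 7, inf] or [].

(a, b) ≡ (410, 9890) mod (ℚ^×)²; places V = {2, 3, 5, 7, 11, 13, 17, 23, 41, 43, ∞}.
(a,b)_41: α=1, u≡20; β=2, v≡4 (mod 41); (20|41)=+1, (4|41)=+1; sign (−1)^0·+1^2·+1^1 = +1.
(a,b)_2: α=1, β=-1; u≡5, v≡1 (mod 8); ε(u)ε(v)=0·0, αω(v)=1·0, βω(u)=-1·1; sum ≡ 1  ⇒  -1.
(a,b)_3: α=2, u≡2; β=2, v≡2 (mod 3); (2|3)=-1, (2|3)=-1; sign (−1)^0·-1^2·-1^2 = +1.
(a,b)_∞: sgn(410)=+, sgn(9890)=+, so +1.
(a,b)_7: α=0, u≡4; β=-2, v≡3 (mod 7); (4|7)=+1, (3|7)=-1; sign (−1)^0·+1^-2·-1^0 = +1.
(a,b)_13: α=2, u≡8; β=2, v≡12 (mod 13); (8|13)=-1, (12|13)=+1; sign (−1)^0·-1^2·+1^2 = +1.
(a,b)_11: α=0, u≡3; β=2, v≡1 (mod 11); (3|11)=+1, (1|11)=+1; sign (−1)^0·+1^2·+1^0 = +1.
(a,b)_23: α=0, u≡15; β=1, v≡9 (mod 23); (15|23)=-1, (9|23)=+1; sign (−1)^0·-1^1·+1^0 = -1.
(a,b)_5: α=1, u≡3; β=1, v≡2 (mod 5); (3|5)=-1, (2|5)=-1; sign (−1)^0·-1^1·-1^1 = +1.
(a,b)_43: α=0, u≡41; β=1, v≡41 (mod 43); (41|43)=+1, (41|43)=+1; sign (−1)^0·+1^1·+1^0 = +1.
(a,b)_17: α=-2, u≡16; β=-2, v≡1 (mod 17); (16|17)=+1, (1|17)=+1; sign (−1)^0·+1^-2·+1^-2 = +1.
|Ram(410, 9890)| = 2, even; anisotropic at {2, 23}.

[2, 23]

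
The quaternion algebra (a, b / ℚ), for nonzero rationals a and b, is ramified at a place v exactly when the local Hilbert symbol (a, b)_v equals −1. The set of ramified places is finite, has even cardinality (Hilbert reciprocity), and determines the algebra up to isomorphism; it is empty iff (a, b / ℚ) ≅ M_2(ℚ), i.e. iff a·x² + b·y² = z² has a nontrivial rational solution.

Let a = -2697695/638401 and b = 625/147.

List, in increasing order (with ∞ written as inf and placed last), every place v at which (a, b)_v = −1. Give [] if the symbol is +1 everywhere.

[5, 7]

Mod squares: a ≡ -455, b ≡ 3. Check v ∈ {∞, 2, 3, 5, 7, 11, 13, 17, 47}.
v=5: a=5^1·(≡1), b=5^4·(≡3) mod 5; (1|5)=+1, (3|5)=-1; (−1)^{1·4·2}·(+1)^4·(-1)^1 = -1.
v=11: a=11^2·(≡7), b=11^0·(≡5) mod 11; (7|11)=-1, (5|11)=+1; (−1)^{2·0·5}·(-1)^0·(+1)^2 = +1.
v=3: a=3^0·(≡1), b=3^-1·(≡1) mod 3; (1|3)=+1, (1|3)=+1; (−1)^{0·-1·1}·(+1)^-1·(+1)^0 = +1.
v=2: v_2(a)=0, v_2(b)=0; units ≡ 1, 3 (mod 8); ε·ε+αω+βω = 0·1+0·1+0·0 ≡ 0  ⇒  (a,b)_2 = +1.
v=47: a=47^-2·(≡15), b=47^0·(≡18) mod 47; (15|47)=-1, (18|47)=+1; (−1)^{-2·0·23}·(-1)^0·(+1)^-2 = +1.
v=7: a=7^3·(≡3), b=7^-2·(≡3) mod 7; (3|7)=-1, (3|7)=-1; (−1)^{3·-2·3}·(-1)^-2·(-1)^3 = -1.
v=∞: -455 < 0 and 3 > 0  ⇒  (a,b)_∞ = +1.
v=13: a=13^1·(≡3), b=13^0·(≡10) mod 13; (3|13)=+1, (10|13)=+1; (−1)^{1·0·6}·(+1)^0·(+1)^1 = +1.
v=17: a=17^-2·(≡16), b=17^0·(≡12) mod 17; (16|17)=+1, (12|17)=-1; (−1)^{-2·0·8}·(+1)^0·(-1)^-2 = +1.
|Ram(-455, 3)| = 2, even; anisotropic at {5, 7}.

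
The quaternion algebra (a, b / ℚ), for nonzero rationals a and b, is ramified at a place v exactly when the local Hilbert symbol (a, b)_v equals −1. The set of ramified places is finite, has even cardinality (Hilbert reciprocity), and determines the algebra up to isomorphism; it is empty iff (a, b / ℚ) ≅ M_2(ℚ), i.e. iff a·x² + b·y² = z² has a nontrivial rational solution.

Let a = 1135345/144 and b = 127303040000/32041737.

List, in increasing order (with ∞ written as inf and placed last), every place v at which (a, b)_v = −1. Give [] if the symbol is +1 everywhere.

[5, 17, 19, 23]

(a, b) ≡ (3145, 494247) mod (ℚ^×)²; places V = {2, 3, 5, 7, 13, 17, 19, 23, 29, 37, ∞}.
(a,b)_3: α=-2, u≡1; β=-7, v≡1 (mod 3); (1|3)=+1, (1|3)=+1; sign (−1)^0·+1^-7·+1^-2 = +1.
(a,b)_∞: sgn(3145)=+, sgn(494247)=+, so +1.
(a,b)_5: α=1, u≡1; β=4, v≡2 (mod 5); (1|5)=+1, (2|5)=-1; sign (−1)^0·+1^4·-1^1 = -1.
(a,b)_2: α=-4, β=10; u≡1, v≡7 (mod 8); ε(u)ε(v)=0·1, αω(v)=-4·0, βω(u)=10·0; sum ≡ 0  ⇒  +1.
(a,b)_19: α=2, u≡13; β=3, v≡10 (mod 19); (13|19)=-1, (10|19)=-1; sign (−1)^0·-1^3·-1^2 = -1.
(a,b)_17: α=1, u≡16; β=0, v≡11 (mod 17); (16|17)=+1, (11|17)=-1; sign (−1)^0·+1^0·-1^1 = -1.
(a,b)_37: α=1, u≡34; β=0, v≡12 (mod 37); (34|37)=+1, (12|37)=+1; sign (−1)^0·+1^0·+1^1 = +1.
(a,b)_29: α=0, u≡5; β=1, v≡1 (mod 29); (5|29)=+1, (1|29)=+1; sign (−1)^0·+1^1·+1^0 = +1.
(a,b)_7: α=0, u≡2; β=-2, v≡3 (mod 7); (2|7)=+1, (3|7)=-1; sign (−1)^0·+1^-2·-1^0 = +1.
(a,b)_23: α=0, u≡7; β=-1, v≡22 (mod 23); (7|23)=-1, (22|23)=-1; sign (−1)^0·-1^-1·-1^0 = -1.
(a,b)_13: α=0, u≡3; β=-1, v≡6 (mod 13); (3|13)=+1, (6|13)=-1; sign (−1)^0·+1^-1·-1^0 = +1.
(3145, 494247 / ℚ) ramifies at {5, 17, 19, 23}: a division algebra.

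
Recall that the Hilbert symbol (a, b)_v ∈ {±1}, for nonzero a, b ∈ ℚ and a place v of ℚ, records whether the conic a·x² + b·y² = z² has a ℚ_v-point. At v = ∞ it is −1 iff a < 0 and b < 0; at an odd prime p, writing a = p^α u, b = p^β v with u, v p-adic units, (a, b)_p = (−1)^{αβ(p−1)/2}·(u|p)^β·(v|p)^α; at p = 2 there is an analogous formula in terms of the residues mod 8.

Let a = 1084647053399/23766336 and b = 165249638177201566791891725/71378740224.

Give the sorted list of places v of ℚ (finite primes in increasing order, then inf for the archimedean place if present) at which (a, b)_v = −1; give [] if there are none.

Mod squares: a ≡ 90375571, b ≡ 29. Check v ∈ {∞, 2, 3, 5, 7, 11, 13, 17, 19, 23, 29, 31, 37}.
v=29: a=29^1·(≡13), b=29^1·(≡16) mod 29; (13|29)=+1, (16|29)=+1; (−1)^{1·1·14}·(+1)^1·(+1)^1 = +1.
v=13: a=13^1·(≡4), b=13^2·(≡3) mod 13; (4|13)=+1, (3|13)=+1; (−1)^{1·2·6}·(+1)^2·(+1)^1 = +1.
v=3: a=3^-2·(≡1), b=3^-2·(≡2) mod 3; (1|3)=+1, (2|3)=-1; (−1)^{-2·-2·1}·(+1)^-2·(-1)^-2 = +1.
v=2: v_2(a)=-6, v_2(b)=-10; units ≡ 3, 5 (mod 8); ε·ε+αω+βω = 1·0+-6·1+-10·1 ≡ 0  ⇒  (a,b)_2 = +1.
v=11: a=11^-3·(≡10), b=11^-4·(≡6) mod 11; (10|11)=-1, (6|11)=-1; (−1)^{-3·-4·5}·(-1)^-4·(-1)^-3 = -1.
v=37: a=37^1·(≡4), b=37^2·(≡35) mod 37; (4|37)=+1, (35|37)=-1; (−1)^{1·2·18}·(+1)^2·(-1)^1 = -1.
v=31: a=31^-1·(≡20), b=31^2·(≡13) mod 31; (20|31)=+1, (13|31)=-1; (−1)^{-1·2·15}·(+1)^2·(-1)^-1 = -1.
v=5: a=5^0·(≡4), b=5^2·(≡1) mod 5; (4|5)=+1, (1|5)=+1; (−1)^{0·2·2}·(+1)^2·(+1)^0 = +1.
v=17: a=17^4·(≡9), b=17^6·(≡14) mod 17; (9|17)=+1, (14|17)=-1; (−1)^{4·6·8}·(+1)^6·(-1)^4 = +1.
v=∞: 90375571 > 0 and 29 > 0  ⇒  (a,b)_∞ = +1.
v=19: a=19^1·(≡1), b=19^2·(≡14) mod 19; (1|19)=+1, (14|19)=-1; (−1)^{1·2·9}·(+1)^2·(-1)^1 = -1.
v=23: a=23^0·(≡21), b=23^-2·(≡2) mod 23; (21|23)=-1, (2|23)=+1; (−1)^{0·-2·11}·(-1)^-2·(+1)^0 = +1.
v=7: a=7^2·(≡5), b=7^6·(≡2) mod 7; (5|7)=-1, (2|7)=+1; (−1)^{2·6·3}·(-1)^6·(+1)^2 = +1.
|Ram(90375571, 29)| = 4, even; anisotropic at {11, 19, 31, 37}.

[11, 19, 31, 37]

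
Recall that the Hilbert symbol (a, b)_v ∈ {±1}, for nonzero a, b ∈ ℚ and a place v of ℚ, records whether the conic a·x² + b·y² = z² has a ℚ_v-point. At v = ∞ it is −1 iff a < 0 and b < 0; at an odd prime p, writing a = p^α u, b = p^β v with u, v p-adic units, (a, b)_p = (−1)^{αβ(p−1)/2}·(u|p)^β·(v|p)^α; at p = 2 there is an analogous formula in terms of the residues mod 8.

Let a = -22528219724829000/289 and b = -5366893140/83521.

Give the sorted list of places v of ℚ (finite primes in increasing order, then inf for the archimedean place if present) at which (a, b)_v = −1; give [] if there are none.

[3, 7, 13, 19, 23, inf]

(a, b) ≡ (-7410, -45885) mod (ℚ^×)²; places V = {2, 3, 5, 7, 13, 17, 19, 23, ∞}.
(a,b)_3: α=3, u≡2; β=5, v≡2 (mod 3); (2|3)=-1, (2|3)=-1; sign (−1)^1·-1^5·-1^3 = -1.
(a,b)_7: α=2, u≡6; β=1, v≡1 (mod 7); (6|7)=-1, (1|7)=+1; sign (−1)^0·-1^1·+1^2 = -1.
(a,b)_17: α=-2, u≡9; β=-4, v≡9 (mod 17); (9|17)=+1, (9|17)=+1; sign (−1)^0·+1^-4·+1^-2 = +1.
(a,b)_5: α=3, u≡2; β=1, v≡2 (mod 5); (2|5)=-1, (2|5)=-1; sign (−1)^0·-1^1·-1^3 = +1.
(a,b)_23: α=2, u≡20; β=1, v≡1 (mod 23); (20|23)=-1, (1|23)=+1; sign (−1)^0·-1^1·+1^2 = -1.
(a,b)_∞: sgn(-7410)=−, sgn(-45885)=−, so -1.
(a,b)_13: α=1, u≡8; β=0, v≡6 (mod 13); (8|13)=-1, (6|13)=-1; sign (−1)^0·-1^0·-1^1 = -1.
(a,b)_19: α=5, u≡17; β=3, v≡7 (mod 19); (17|19)=+1, (7|19)=+1; sign (−1)^1·+1^3·+1^5 = -1.
(a,b)_2: α=3, β=2; u≡7, v≡3 (mod 8); ε(u)ε(v)=1·1, αω(v)=3·1, βω(u)=2·0; sum ≡ 0  ⇒  +1.
Ram(-7410, -45885) = {3, 7, 13, 19, 23, ∞}; no ℚ_3-point on the conic.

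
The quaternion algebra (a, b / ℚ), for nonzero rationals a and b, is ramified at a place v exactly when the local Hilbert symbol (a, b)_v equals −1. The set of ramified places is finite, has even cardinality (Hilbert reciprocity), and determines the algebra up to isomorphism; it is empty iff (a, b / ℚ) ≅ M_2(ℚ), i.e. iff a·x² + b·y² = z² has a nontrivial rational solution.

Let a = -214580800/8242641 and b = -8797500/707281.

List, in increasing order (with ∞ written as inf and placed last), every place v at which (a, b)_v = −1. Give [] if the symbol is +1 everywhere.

(a, b) ≡ (-2737, -391) mod (ℚ^×)²; places V = {2, 3, 5, 7, 11, 17, 23, 29, ∞}.
(a,b)_5: α=2, u≡3; β=4, v≡4 (mod 5); (3|5)=-1, (4|5)=+1; sign (−1)^0·-1^4·+1^2 = +1.
(a,b)_∞: sgn(-2737)=−, sgn(-391)=−, so -1.
(a,b)_11: α=-2, u≡8; β=0, v≡1 (mod 11); (8|11)=-1, (1|11)=+1; sign (−1)^0·-1^0·+1^-2 = +1.
(a,b)_3: α=-4, u≡2; β=2, v≡2 (mod 3); (2|3)=-1, (2|3)=-1; sign (−1)^0·-1^2·-1^-4 = +1.
(a,b)_2: α=6, β=2; u≡7, v≡1 (mod 8); ε(u)ε(v)=1·0, αω(v)=6·0, βω(u)=2·0; sum ≡ 0  ⇒  +1.
(a,b)_7: α=3, u≡4; β=0, v≡2 (mod 7); (4|7)=+1, (2|7)=+1; sign (−1)^0·+1^0·+1^3 = +1.
(a,b)_23: α=1, u≡19; β=1, v≡16 (mod 23); (19|23)=-1, (16|23)=+1; sign (−1)^1·-1^1·+1^1 = +1.
(a,b)_29: α=-2, u≡27; β=-4, v≡27 (mod 29); (27|29)=-1, (27|29)=-1; sign (−1)^0·-1^-4·-1^-2 = +1.
(a,b)_17: α=1, u≡8; β=1, v≡5 (mod 17); (8|17)=+1, (5|17)=-1; sign (−1)^0·+1^1·-1^1 = -1.
(-2737, -391 / ℚ) ramifies at {17, ∞}: a division algebra.

[17, inf]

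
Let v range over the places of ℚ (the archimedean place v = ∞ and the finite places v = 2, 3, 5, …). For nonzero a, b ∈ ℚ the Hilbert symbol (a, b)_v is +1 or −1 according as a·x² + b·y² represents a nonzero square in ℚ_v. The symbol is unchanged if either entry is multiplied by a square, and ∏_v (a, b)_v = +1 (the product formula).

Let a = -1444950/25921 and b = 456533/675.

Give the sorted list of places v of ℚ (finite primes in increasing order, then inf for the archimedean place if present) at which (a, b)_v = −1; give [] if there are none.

(a, b) ≡ (-38, 231) mod (ℚ^×)²; places V = {2, 3, 5, 7, 11, 13, 19, 23, ∞}.
(a,b)_13: α=2, u≡9; β=0, v≡1 (mod 13); (9|13)=+1, (1|13)=+1; sign (−1)^0·+1^0·+1^2 = +1.
(a,b)_23: α=-2, u≡16; β=0, v≡18 (mod 23); (16|23)=+1, (18|23)=+1; sign (−1)^0·+1^0·+1^-2 = +1.
(a,b)_∞: sgn(-38)=−, sgn(231)=+, so +1.
(a,b)_7: α=-2, u≡1; β=3, v≡5 (mod 7); (1|7)=+1, (5|7)=-1; sign (−1)^0·+1^3·-1^-2 = +1.
(a,b)_11: α=0, u≡2; β=3, v≡6 (mod 11); (2|11)=-1, (6|11)=-1; sign (−1)^0·-1^3·-1^0 = -1.
(a,b)_19: α=1, u≡9; β=0, v≡2 (mod 19); (9|19)=+1, (2|19)=-1; sign (−1)^0·+1^0·-1^1 = -1.
(a,b)_3: α=2, u≡1; β=-3, v≡2 (mod 3); (1|3)=+1, (2|3)=-1; sign (−1)^0·+1^-3·-1^2 = +1.
(a,b)_2: α=1, β=0; u≡5, v≡7 (mod 8); ε(u)ε(v)=0·1, αω(v)=1·0, βω(u)=0·1; sum ≡ 0  ⇒  +1.
(a,b)_5: α=2, u≡2; β=-2, v≡4 (mod 5); (2|5)=-1, (4|5)=+1; sign (−1)^0·-1^-2·+1^2 = +1.
Ram(-38, 231) = {11, 19}; no ℚ_11-point on the conic.

[11, 19]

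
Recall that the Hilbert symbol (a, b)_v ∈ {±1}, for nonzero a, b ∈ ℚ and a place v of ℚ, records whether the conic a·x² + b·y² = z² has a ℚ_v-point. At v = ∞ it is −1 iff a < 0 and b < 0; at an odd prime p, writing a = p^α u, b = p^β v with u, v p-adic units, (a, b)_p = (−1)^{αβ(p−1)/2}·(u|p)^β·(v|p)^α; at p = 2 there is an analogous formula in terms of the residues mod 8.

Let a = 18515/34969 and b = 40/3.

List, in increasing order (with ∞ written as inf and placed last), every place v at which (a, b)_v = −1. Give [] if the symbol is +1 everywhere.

[3, 5]

Mod squares: a ≡ 35, b ≡ 30. Check v ∈ {∞, 2, 3, 5, 7, 11, 17, 23}.
v=17: a=17^-2·(≡1), b=17^0·(≡2) mod 17; (1|17)=+1, (2|17)=+1; (−1)^{-2·0·8}·(+1)^0·(+1)^-2 = +1.
v=5: a=5^1·(≡2), b=5^1·(≡1) mod 5; (2|5)=-1, (1|5)=+1; (−1)^{1·1·2}·(-1)^1·(+1)^1 = -1.
v=∞: 35 > 0 and 30 > 0  ⇒  (a,b)_∞ = +1.
v=7: a=7^1·(≡5), b=7^0·(≡4) mod 7; (5|7)=-1, (4|7)=+1; (−1)^{1·0·3}·(-1)^0·(+1)^1 = +1.
v=2: v_2(a)=0, v_2(b)=3; units ≡ 3, 7 (mod 8); ε·ε+αω+βω = 1·1+0·0+3·1 ≡ 0  ⇒  (a,b)_2 = +1.
v=3: a=3^0·(≡2), b=3^-1·(≡1) mod 3; (2|3)=-1, (1|3)=+1; (−1)^{0·-1·1}·(-1)^-1·(+1)^0 = -1.
v=23: a=23^2·(≡9), b=23^0·(≡21) mod 23; (9|23)=+1, (21|23)=-1; (−1)^{2·0·11}·(+1)^0·(-1)^2 = +1.
v=11: a=11^-2·(≡8), b=11^0·(≡6) mod 11; (8|11)=-1, (6|11)=-1; (−1)^{-2·0·5}·(-1)^0·(-1)^-2 = +1.
Ram(35, 30) = {3, 5}; no ℚ_3-point on the conic.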